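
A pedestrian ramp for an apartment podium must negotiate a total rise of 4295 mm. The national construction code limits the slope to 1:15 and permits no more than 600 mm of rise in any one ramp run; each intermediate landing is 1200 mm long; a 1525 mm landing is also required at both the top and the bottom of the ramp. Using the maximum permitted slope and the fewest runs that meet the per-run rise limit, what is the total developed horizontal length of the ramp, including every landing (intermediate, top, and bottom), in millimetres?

⌈4295/600⌉ = 8 ramp runs. That means 7 intermediate landings.
Ramp run (horizontal) at 1:15: 4295 × 15 = 64425 mm.
Intermediate landings: 7 × 1200 = 8400 mm.
Top and bottom landings: 2 × 1525 = 3050 mm.
Total = 64425 + 8400 + 3050 = 75875 mm.

75875 mm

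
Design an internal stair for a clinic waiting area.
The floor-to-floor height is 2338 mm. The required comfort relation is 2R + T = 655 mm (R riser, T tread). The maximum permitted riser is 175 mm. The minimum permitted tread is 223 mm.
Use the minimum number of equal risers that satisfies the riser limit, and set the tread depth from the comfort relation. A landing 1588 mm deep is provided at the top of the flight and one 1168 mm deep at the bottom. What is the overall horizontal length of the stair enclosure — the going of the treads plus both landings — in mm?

6929 mm

2338 / 175 = 13.360 → round up to 14 risers.
Riser R = 2338 / 14 = 167 mm, within the 175 mm limit.
From 2R + T = 655: T = 655 − 334 = 321 mm.
Treads = 14 − 1 = 13; going = 13 × 321 = 4173 mm.
Enclosure = 4173 + 1588 + 1168 = 6929 mm.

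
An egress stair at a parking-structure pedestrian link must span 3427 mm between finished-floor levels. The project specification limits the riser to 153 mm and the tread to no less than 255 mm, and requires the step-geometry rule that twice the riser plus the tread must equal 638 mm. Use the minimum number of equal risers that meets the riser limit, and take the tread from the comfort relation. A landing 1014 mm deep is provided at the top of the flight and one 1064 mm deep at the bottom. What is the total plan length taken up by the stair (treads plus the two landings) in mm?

9558 mm

⌈3427/153⌉ = 23 risers.
Riser R = 3427 / 23 = 149 mm, within the 153 mm limit.
From 2R + T = 638: T = 638 − 298 = 340 mm.
Treads = 23 − 1 = 22; going = 22 × 340 = 7480 mm.
Add landings: 7480 + 1014 + 1064 = 9558 mm.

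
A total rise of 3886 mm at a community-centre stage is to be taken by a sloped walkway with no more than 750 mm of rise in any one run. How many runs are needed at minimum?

6 runs

⌈3886/750⌉ = 6 ramp runs.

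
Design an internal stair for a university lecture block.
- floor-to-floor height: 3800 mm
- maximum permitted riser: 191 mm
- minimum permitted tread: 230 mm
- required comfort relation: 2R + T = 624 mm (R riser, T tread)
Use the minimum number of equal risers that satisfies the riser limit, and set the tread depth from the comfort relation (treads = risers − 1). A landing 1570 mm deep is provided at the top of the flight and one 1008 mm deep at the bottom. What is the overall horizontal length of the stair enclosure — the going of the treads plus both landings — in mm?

7214 mm

3800 / 191 = 19.895 → round up to 20 risers.
Each riser is 3800/20 = 190 mm (≤ 191 mm).
T = 624 − 2·190 = 244 mm, which satisfies the 230 mm minimum.
20 risers give 19 treads; going = 19 × 244 = 4636 mm.
Enclosure = 4636 + 1570 + 1008 = 7214 mm.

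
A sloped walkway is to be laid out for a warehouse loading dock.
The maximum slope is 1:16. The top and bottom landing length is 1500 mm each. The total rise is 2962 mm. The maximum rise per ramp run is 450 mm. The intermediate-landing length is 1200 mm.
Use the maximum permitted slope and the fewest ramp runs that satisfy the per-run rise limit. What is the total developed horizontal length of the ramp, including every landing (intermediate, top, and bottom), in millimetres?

57592 mm

2962 / 450 = 6.58, so 7 ramp runs are needed. That means 6 intermediate landings.
Horizontal run for 2962 mm of rise at 1:16 is 2962 × 16 = 47392 mm.
Intermediate landings: 6 × 1200 = 7200 mm.
Top and bottom landings: 2 × 1500 = 3000 mm.
Total = 47392 + 7200 + 3000 = 57592 mm.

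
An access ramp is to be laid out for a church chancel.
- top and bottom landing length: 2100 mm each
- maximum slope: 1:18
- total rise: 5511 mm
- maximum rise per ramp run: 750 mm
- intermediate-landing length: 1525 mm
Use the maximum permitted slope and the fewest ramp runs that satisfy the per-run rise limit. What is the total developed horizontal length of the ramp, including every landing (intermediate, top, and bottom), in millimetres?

114073 mm

⌈5511/750⌉ = 8 ramp runs. That means 7 intermediate landings.
Horizontal run for 5511 mm of rise at 1:18 is 5511 × 18 = 99198 mm.
7 intermediate landings contribute 7 × 1525 = 10675 mm.
Top and bottom landings: 2 × 2100 = 4200 mm.
Total = 99198 + 10675 + 4200 = 114073 mm.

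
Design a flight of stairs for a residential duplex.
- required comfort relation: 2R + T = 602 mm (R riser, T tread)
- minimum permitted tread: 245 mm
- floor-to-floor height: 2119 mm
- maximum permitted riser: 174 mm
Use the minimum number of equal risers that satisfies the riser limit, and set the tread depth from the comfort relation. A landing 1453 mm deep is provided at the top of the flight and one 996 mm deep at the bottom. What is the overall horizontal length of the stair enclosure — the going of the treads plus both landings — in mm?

5761 mm

2119 / 174 = 12.178 → round up to 13 risers.
Each riser is 2119/13 = 163 mm (≤ 174 mm).
Tread T = 602 − 2 × 163 = 276 mm (≥ 245 mm).
Treads = 13 − 1 = 12; going = 12 × 276 = 3312 mm.
Enclosure = 3312 + 1453 + 996 = 5761 mm.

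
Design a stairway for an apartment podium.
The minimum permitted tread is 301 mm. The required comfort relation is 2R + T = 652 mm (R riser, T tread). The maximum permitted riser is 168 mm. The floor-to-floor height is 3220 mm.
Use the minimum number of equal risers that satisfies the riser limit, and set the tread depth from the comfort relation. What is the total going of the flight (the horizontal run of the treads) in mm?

6270 mm

⌈3220/168⌉ = 20 risers.
R = 3220 ÷ 20 = 161 mm.
From 2R + T = 652: T = 652 − 322 = 330 mm.
Going = (20 − 1) × 330 = 6270 mm.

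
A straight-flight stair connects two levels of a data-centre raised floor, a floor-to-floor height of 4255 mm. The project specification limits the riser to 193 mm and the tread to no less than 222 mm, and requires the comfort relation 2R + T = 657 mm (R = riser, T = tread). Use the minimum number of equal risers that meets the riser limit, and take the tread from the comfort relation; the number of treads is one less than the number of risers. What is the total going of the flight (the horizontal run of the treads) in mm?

6314 mm

At most 193 each: 4255/193 = 22.05, giving 23 risers.
Each riser is 4255/23 = 185 mm (≤ 193 mm).
T = 657 − 2·185 = 287 mm, which satisfies the 222 mm minimum.
Treads = 23 − 1 = 22; going = 22 × 287 = 6314 mm.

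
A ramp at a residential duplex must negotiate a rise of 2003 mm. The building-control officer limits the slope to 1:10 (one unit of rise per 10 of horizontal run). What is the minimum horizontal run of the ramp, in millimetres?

Run = rise × 10 = 2003 × 10 = 20030 mm.

20030 mm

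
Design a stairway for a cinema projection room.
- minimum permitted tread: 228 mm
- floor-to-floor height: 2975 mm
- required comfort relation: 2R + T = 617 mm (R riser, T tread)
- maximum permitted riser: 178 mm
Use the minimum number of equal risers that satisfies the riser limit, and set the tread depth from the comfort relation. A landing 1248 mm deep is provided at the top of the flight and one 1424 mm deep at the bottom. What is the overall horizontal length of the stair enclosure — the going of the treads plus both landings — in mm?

2975 / 178 = 16.71, so 17 risers are needed.
R = 2975 ÷ 17 = 175 mm.
Tread T = 617 − 2 × 175 = 267 mm (≥ 228 mm).
Treads = 17 − 1 = 16; going = 16 × 267 = 4272 mm.
Add landings: 4272 + 1248 + 1424 = 6944 mm.

6944 mm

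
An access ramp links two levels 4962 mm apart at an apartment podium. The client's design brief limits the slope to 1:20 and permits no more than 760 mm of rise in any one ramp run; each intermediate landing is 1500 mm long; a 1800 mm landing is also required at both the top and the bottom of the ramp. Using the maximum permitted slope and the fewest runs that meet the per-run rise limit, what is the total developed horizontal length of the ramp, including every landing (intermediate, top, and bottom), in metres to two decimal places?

111.84 m

4962 / 760 = 6.529 → round up to 7 ramp runs. That means 6 intermediate landings.
Horizontal run for 4962 mm of rise at 1:20 is 4962 × 20 = 99240 mm.
6 intermediate landings contribute 6 × 1500 = 9000 mm.
Top and bottom landings: 2 × 1800 = 3600 mm.
Total = 99240 + 9000 + 3600 = 111840 mm.
= 111.84 m.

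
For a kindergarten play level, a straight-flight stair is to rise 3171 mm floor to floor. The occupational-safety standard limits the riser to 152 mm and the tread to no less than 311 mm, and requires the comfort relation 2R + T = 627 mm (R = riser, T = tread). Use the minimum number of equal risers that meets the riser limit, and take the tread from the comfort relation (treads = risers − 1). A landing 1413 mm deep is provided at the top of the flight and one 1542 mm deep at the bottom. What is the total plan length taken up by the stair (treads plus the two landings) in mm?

At most 152 each: 3171/152 = 20.86, giving 21 risers.
Riser R = 3171 / 21 = 151 mm, within the 152 mm limit.
T = 627 − 2·151 = 325 mm, which satisfies the 311 mm minimum.
Treads = 21 − 1 = 20; going = 20 × 325 = 6500 mm.
Add landings: 6500 + 1413 + 1542 = 9455 mm.

9455 mm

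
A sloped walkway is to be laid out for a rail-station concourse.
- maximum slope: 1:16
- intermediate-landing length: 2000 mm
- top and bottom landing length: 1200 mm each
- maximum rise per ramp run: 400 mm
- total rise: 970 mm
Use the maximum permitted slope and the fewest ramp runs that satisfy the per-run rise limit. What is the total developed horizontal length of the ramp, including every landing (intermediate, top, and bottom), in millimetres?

At most 400 each: 970/400 = 2.42, giving 3 ramp runs. That means 2 intermediate landings.
Horizontal run for 970 mm of rise at 1:16 is 970 × 16 = 15520 mm.
Intermediate landings: 2 × 2000 = 4000 mm.
Top and bottom landings: 2 × 1200 = 2400 mm.
Total = 15520 + 4000 + 2400 = 21920 mm.

21920 mm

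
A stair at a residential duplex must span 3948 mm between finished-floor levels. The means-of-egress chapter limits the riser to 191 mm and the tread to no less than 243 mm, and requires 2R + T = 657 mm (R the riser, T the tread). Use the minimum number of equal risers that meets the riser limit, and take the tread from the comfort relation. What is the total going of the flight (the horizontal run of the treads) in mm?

3948 / 191 = 20.67, so 21 risers are needed.
Riser R = 3948 / 21 = 188 mm, within the 191 mm limit.
T = 657 − 2·188 = 281 mm, which satisfies the 243 mm minimum.
Treads = 21 − 1 = 20; going = 20 × 281 = 5620 mm.

5620 mm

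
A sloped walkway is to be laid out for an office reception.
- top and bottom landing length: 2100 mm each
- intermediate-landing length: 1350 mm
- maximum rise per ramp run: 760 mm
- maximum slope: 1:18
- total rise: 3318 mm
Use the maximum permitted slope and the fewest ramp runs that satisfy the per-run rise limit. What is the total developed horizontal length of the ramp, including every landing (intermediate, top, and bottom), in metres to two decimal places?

69.32 m

At most 760 each: 3318/760 = 4.37, giving 5 ramp runs. That means 4 intermediate landings.
Horizontal run for 3318 mm of rise at 1:18 is 3318 × 18 = 59724 mm.
Intermediate landings: 4 × 1350 = 5400 mm.
Top and bottom landings: 2 × 2100 = 4200 mm.
Total = 59724 + 5400 + 4200 = 69324 mm.
= 69.32 m.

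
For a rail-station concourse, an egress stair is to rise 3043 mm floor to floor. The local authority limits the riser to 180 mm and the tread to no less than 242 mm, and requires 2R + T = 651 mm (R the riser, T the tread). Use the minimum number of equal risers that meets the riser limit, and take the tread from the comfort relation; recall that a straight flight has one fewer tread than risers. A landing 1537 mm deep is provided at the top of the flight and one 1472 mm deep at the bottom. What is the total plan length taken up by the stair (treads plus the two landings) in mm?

⌈3043/180⌉ = 17 risers.
Each riser is 3043/17 = 179 mm (≤ 180 mm).
From 2R + T = 651: T = 651 − 358 = 293 mm.
Treads = 17 − 1 = 16; going = 16 × 293 = 4688 mm.
Add landings: 4688 + 1537 + 1472 = 7697 mm.

7697 mm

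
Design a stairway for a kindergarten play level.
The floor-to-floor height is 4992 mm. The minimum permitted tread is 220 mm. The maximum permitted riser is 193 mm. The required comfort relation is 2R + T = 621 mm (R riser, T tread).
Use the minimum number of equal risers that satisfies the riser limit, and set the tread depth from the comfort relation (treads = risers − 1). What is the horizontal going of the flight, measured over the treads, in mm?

5925 mm

4992 / 193 = 25.865 → round up to 26 risers.
Riser R = 4992 / 26 = 192 mm, within the 193 mm limit.
Tread T = 621 − 2 × 192 = 237 mm (≥ 220 mm).
Going = (26 − 1) × 237 = 5925 mm.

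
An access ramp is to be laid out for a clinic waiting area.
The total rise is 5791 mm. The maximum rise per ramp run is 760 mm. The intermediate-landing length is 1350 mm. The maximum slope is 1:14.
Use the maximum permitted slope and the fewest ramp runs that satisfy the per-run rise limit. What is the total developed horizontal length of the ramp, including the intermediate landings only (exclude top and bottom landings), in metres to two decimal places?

5791 / 760 = 7.62, so 8 ramp runs are needed. That means 7 intermediate landings.
Horizontal run for 5791 mm of rise at 1:14 is 5791 × 14 = 81074 mm.
Intermediate landings: 7 × 1350 = 9450 mm.
Total developed length = 81074 + 9450 = 90524 mm.
= 90.52 m.

90.52 m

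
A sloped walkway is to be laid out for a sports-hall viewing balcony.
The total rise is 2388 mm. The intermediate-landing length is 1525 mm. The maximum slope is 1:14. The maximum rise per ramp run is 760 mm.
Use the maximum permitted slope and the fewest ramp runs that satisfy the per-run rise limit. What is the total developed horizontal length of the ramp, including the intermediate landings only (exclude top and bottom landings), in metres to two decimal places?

38.01 m

⌈2388/760⌉ = 4 ramp runs. That means 3 intermediate landings.
Horizontal run for 2388 mm of rise at 1:14 is 2388 × 14 = 33432 mm.
Intermediate landings: 3 × 1525 = 4575 mm.
Total developed length = 33432 + 4575 = 38007 mm.
= 38.01 m.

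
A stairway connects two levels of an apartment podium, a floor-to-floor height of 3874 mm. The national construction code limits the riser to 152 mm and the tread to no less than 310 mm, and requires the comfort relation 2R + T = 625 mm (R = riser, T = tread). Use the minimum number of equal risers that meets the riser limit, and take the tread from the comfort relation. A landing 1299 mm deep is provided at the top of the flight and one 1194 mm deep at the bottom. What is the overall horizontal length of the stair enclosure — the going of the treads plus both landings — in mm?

⌈3874/152⌉ = 26 risers.
Riser R = 3874 / 26 = 149 mm, within the 152 mm limit.
Tread T = 625 − 2 × 149 = 327 mm (≥ 310 mm).
26 risers give 25 treads; going = 25 × 327 = 8175 mm.
Add landings: 8175 + 1299 + 1194 = 10668 mm.

10668 mm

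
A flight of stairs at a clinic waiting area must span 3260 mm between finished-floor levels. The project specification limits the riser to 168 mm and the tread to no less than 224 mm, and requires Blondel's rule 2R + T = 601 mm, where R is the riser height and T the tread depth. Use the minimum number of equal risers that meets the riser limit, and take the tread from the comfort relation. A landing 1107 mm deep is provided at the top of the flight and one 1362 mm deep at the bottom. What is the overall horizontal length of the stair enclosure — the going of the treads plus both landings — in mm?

7694 mm

⌈3260/168⌉ = 20 risers.
Each riser is 3260/20 = 163 mm (≤ 168 mm).
T = 601 − 2·163 = 275 mm, which satisfies the 224 mm minimum.
20 risers give 19 treads; going = 19 × 275 = 5225 mm.
Enclosure = 5225 + 1107 + 1362 = 7694 mm.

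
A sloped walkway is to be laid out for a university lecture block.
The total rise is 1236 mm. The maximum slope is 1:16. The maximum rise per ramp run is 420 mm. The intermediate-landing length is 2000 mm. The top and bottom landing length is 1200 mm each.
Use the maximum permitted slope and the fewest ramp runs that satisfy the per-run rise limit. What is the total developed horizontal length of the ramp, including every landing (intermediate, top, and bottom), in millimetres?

26176 mm

1236 / 420 = 2.943 → round up to 3 ramp runs. That means 2 intermediate landings.
Ramp run (horizontal) at 1:16: 1236 × 16 = 19776 mm.
2 intermediate landings contribute 2 × 2000 = 4000 mm.
Top and bottom landings: 2 × 1200 = 2400 mm.
Total = 19776 + 4000 + 2400 = 26176 mm.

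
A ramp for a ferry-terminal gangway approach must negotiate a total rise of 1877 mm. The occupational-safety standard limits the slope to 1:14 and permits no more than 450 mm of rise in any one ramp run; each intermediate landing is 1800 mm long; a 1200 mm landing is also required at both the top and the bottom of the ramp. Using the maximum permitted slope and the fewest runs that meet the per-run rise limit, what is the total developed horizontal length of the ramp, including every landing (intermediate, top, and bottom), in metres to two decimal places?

35.88 m

1877 / 450 = 4.171 → round up to 5 ramp runs. That means 4 intermediate landings.
Ramp run (horizontal) at 1:14: 1877 × 14 = 26278 mm.
4 intermediate landings contribute 4 × 1800 = 7200 mm.
Top and bottom landings: 2 × 1200 = 2400 mm.
Total = 26278 + 7200 + 2400 = 35878 mm.
= 35.88 m.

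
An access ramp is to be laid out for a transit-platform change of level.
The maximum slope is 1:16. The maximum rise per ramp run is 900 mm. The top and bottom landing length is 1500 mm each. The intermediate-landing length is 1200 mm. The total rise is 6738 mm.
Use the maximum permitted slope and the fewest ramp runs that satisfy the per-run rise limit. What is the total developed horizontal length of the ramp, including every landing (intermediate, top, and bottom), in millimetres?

119208 mm

⌈6738/900⌉ = 8 ramp runs. That means 7 intermediate landings.
Horizontal run for 6738 mm of rise at 1:16 is 6738 × 16 = 107808 mm.
Intermediate landings: 7 × 1200 = 8400 mm.
Top and bottom landings: 2 × 1500 = 3000 mm.
Total = 107808 + 8400 + 3000 = 119208 mm.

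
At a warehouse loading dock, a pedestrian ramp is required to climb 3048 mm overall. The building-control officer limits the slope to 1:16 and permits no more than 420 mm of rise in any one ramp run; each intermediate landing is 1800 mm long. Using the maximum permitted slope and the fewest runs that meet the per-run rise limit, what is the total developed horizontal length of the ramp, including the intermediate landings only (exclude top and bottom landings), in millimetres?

61368 mm

3048 / 420 = 7.26, so 8 ramp runs are needed. That means 7 intermediate landings.
Horizontal run for 3048 mm of rise at 1:16 is 3048 × 16 = 48768 mm.
7 intermediate landings contribute 7 × 1800 = 12600 mm.
Total developed length = 48768 + 12600 = 61368 mm.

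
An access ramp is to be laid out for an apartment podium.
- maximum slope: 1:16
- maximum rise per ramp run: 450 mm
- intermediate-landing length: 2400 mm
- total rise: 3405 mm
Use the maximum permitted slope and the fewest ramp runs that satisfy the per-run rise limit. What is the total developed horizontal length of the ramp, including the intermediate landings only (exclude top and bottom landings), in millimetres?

71280 mm

3405 / 450 = 7.567 → round up to 8 ramp runs. That means 7 intermediate landings.
Ramp run (horizontal) at 1:16: 3405 × 16 = 54480 mm.
7 intermediate landings contribute 7 × 2400 = 16800 mm.
Total developed length = 54480 + 16800 = 71280 mm.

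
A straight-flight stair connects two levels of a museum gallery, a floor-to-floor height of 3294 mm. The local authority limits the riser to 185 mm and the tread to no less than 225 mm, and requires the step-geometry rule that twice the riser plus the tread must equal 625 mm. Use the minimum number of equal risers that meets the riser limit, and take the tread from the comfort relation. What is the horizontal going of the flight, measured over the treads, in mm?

4403 mm

3294 / 185 = 17.81, so 18 risers are needed.
R = 3294 ÷ 18 = 183 mm.
From 2R + T = 625: T = 625 − 366 = 259 mm.
18 risers give 17 treads; going = 17 × 259 = 4403 mm.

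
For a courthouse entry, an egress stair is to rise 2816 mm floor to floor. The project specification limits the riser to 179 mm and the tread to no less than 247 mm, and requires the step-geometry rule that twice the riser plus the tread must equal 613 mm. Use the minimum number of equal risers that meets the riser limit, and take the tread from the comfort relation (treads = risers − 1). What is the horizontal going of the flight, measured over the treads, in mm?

⌈2816/179⌉ = 16 risers.
Each riser is 2816/16 = 176 mm (≤ 179 mm).
Tread T = 613 − 2 × 176 = 261 mm (≥ 247 mm).
16 risers give 15 treads; going = 15 × 261 = 3915 mm.

3915 mm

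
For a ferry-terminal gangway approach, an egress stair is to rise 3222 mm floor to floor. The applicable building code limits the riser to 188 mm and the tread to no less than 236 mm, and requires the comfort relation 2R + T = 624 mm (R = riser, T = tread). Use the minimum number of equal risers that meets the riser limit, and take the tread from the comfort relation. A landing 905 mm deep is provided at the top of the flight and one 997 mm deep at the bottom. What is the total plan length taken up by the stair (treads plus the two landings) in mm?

6424 mm

At most 188 each: 3222/188 = 17.14, giving 18 risers.
Riser R = 3222 / 18 = 179 mm, within the 188 mm limit.
T = 624 − 2·179 = 266 mm, which satisfies the 236 mm minimum.
Treads = 18 − 1 = 17; going = 17 × 266 = 4522 mm.
Add landings: 4522 + 905 + 997 = 6424 mm.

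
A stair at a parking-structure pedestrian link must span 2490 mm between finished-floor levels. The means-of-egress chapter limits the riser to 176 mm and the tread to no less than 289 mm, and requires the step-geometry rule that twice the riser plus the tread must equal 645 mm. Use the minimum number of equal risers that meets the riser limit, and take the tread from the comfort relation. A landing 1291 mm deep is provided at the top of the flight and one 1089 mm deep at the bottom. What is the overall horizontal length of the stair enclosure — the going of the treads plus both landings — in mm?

At most 176 each: 2490/176 = 14.15, giving 15 risers.
Riser R = 2490 / 15 = 166 mm, within the 176 mm limit.
T = 645 − 2·166 = 313 mm, which satisfies the 289 mm minimum.
15 risers give 14 treads; going = 14 × 313 = 4382 mm.
Add landings: 4382 + 1291 + 1089 = 6762 mm.

6762 mm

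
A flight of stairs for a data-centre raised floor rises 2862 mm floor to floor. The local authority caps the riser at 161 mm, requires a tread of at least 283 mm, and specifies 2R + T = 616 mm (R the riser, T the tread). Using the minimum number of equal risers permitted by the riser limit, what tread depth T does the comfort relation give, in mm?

298 mm

⌈2862/161⌉ = 18 risers.
Riser R = 2862 / 18 = 159 mm, within the 161 mm limit.
T = 616 − 2·159 = 298 mm, which satisfies the 283 mm minimum.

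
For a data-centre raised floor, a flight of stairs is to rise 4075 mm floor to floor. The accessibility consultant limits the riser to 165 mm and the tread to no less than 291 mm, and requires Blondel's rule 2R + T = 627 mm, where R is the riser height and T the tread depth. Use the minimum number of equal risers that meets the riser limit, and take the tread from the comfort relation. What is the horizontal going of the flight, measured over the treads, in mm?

4075 / 165 = 24.70, so 25 risers are needed.
Riser R = 4075 / 25 = 163 mm, within the 165 mm limit.
Tread T = 627 − 2 × 163 = 301 mm (≥ 291 mm).
Going = (25 − 1) × 301 = 7224 mm.

7224 mm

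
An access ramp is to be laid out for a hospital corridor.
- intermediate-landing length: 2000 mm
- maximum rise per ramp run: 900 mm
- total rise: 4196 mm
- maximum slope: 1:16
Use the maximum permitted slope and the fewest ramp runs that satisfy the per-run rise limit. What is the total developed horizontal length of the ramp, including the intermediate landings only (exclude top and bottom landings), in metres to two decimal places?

At most 900 each: 4196/900 = 4.66, giving 5 ramp runs. That means 4 intermediate landings.
Ramp run (horizontal) at 1:16: 4196 × 16 = 67136 mm.
Intermediate landings: 4 × 2000 = 8000 mm.
Total developed length = 67136 + 8000 = 75136 mm.
= 75.14 m.

75.14 m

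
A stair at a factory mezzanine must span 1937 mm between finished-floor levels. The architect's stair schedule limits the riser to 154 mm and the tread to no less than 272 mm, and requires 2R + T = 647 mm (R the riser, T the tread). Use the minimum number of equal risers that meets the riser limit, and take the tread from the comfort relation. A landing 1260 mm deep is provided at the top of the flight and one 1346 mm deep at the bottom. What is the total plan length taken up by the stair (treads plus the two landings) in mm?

At most 154 each: 1937/154 = 12.58, giving 13 risers.
Riser R = 1937 / 13 = 149 mm, within the 154 mm limit.
From 2R + T = 647: T = 647 − 298 = 349 mm.
Going = (13 − 1) × 349 = 4188 mm.
Enclosure = 4188 + 1260 + 1346 = 6794 mm.

6794 mm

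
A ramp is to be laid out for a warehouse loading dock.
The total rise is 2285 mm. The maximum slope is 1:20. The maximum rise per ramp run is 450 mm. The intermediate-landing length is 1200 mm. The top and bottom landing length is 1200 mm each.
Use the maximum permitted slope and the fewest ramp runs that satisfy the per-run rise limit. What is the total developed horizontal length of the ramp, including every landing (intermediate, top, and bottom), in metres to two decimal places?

2285 / 450 = 5.08, so 6 ramp runs are needed. That means 5 intermediate landings.
Horizontal run for 2285 mm of rise at 1:20 is 2285 × 20 = 45700 mm.
Intermediate landings: 5 × 1200 = 6000 mm.
Top and bottom landings: 2 × 1200 = 2400 mm.
Total = 45700 + 6000 + 2400 = 54100 mm.
= 54.10 m.

54.10 m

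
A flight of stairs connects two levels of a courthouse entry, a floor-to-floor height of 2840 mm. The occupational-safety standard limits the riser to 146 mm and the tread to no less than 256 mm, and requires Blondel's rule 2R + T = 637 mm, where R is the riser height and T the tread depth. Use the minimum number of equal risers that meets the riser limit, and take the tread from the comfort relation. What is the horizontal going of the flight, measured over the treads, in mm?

6707 mm

2840 / 146 = 19.452 → round up to 20 risers.
Each riser is 2840/20 = 142 mm (≤ 146 mm).
From 2R + T = 637: T = 637 − 284 = 353 mm.
20 risers give 19 treads; going = 19 × 353 = 6707 mm.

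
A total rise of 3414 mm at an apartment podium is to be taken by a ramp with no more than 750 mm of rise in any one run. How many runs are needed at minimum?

3414 / 750 = 4.55, so 5 ramp runs are needed.

5 runs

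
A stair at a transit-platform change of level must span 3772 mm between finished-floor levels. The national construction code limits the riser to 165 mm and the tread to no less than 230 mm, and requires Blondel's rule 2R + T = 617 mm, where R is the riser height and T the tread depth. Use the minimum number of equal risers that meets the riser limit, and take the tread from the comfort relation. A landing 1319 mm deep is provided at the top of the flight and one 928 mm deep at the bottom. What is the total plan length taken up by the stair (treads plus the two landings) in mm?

3772 / 165 = 22.86, so 23 risers are needed.
Each riser is 3772/23 = 164 mm (≤ 165 mm).
Tread T = 617 − 2 × 164 = 289 mm (≥ 230 mm).
Treads = 23 − 1 = 22; going = 22 × 289 = 6358 mm.
Enclosure = 6358 + 1319 + 928 = 8605 mm.

8605 mm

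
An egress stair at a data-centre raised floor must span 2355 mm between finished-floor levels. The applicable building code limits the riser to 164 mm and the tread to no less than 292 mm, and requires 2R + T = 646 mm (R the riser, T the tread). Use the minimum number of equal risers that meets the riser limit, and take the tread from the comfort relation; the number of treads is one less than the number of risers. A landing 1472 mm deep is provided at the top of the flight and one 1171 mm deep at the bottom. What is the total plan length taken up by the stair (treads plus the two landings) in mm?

⌈2355/164⌉ = 15 risers.
Riser R = 2355 / 15 = 157 mm, within the 164 mm limit.
Tread T = 646 − 2 × 157 = 332 mm (≥ 292 mm).
Treads = 15 − 1 = 14; going = 14 × 332 = 4648 mm.
Add landings: 4648 + 1472 + 1171 = 7291 mm.

7291 mm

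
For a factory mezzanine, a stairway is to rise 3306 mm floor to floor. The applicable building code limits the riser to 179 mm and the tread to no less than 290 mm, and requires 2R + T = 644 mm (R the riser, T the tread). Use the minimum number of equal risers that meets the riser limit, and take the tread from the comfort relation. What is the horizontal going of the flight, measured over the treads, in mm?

5328 mm

⌈3306/179⌉ = 19 risers.
R = 3306 ÷ 19 = 174 mm.
Tread T = 644 − 2 × 174 = 296 mm (≥ 290 mm).
Going = (19 − 1) × 296 = 5328 mm.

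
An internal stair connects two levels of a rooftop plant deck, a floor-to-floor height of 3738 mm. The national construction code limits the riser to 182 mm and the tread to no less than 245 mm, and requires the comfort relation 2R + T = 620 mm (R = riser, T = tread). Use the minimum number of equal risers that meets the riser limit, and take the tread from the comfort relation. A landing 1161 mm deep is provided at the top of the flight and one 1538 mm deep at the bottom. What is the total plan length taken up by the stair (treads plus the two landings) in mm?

7979 mm

At most 182 each: 3738/182 = 20.54, giving 21 risers.
Each riser is 3738/21 = 178 mm (≤ 182 mm).
Tread T = 620 − 2 × 178 = 264 mm (≥ 245 mm).
Going = (21 − 1) × 264 = 5280 mm.
Enclosure = 5280 + 1161 + 1538 = 7979 mm.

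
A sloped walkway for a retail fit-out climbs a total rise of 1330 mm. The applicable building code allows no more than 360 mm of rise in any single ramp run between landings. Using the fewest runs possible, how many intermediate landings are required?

3 intermediate landings

1330 / 360 = 3.694 → round up to 4 ramp runs.
4 runs are separated by 3 intermediate landings.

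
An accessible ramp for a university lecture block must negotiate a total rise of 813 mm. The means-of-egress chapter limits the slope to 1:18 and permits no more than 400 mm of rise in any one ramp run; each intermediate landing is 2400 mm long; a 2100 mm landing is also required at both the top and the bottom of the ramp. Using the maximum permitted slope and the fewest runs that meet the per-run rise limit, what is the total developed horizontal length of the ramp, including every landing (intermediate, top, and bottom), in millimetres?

At most 400 each: 813/400 = 2.03, giving 3 ramp runs. That means 2 intermediate landings.
Ramp run (horizontal) at 1:18: 813 × 18 = 14634 mm.
Intermediate landings: 2 × 2400 = 4800 mm.
Top and bottom landings: 2 × 2100 = 4200 mm.
Total = 14634 + 4800 + 4200 = 23634 mm.

23634 mm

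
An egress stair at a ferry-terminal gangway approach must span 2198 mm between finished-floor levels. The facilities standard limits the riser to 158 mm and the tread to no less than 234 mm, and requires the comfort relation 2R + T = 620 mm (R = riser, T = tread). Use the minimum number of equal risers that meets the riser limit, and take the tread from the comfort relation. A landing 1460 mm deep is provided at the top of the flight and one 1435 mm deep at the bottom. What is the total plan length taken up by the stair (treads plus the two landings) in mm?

6873 mm

⌈2198/158⌉ = 14 risers.
Riser R = 2198 / 14 = 157 mm, within the 158 mm limit.
T = 620 − 2·157 = 306 mm, which satisfies the 234 mm minimum.
Treads = 14 − 1 = 13; going = 13 × 306 = 3978 mm.
Enclosure = 3978 + 1460 + 1435 = 6873 mm.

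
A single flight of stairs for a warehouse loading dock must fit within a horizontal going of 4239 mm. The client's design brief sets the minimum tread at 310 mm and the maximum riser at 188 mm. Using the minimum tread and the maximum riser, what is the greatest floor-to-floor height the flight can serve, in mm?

2632 mm

Treads that fit: ⌊4239 / 310⌋ = 13.
Risers = treads + 1 = 14.
Maximum height = 14 × 188 = 2632 mm.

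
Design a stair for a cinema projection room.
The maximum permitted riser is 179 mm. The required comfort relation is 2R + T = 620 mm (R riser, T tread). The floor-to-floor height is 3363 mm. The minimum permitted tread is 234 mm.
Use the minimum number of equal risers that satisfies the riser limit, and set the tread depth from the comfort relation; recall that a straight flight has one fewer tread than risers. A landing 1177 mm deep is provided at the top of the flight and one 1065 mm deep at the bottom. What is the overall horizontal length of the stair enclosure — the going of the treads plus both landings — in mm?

7030 mm

At most 179 each: 3363/179 = 18.79, giving 19 risers.
Each riser is 3363/19 = 177 mm (≤ 179 mm).
From 2R + T = 620: T = 620 − 354 = 266 mm.
19 risers give 18 treads; going = 18 × 266 = 4788 mm.
Add landings: 4788 + 1177 + 1065 = 7030 mm.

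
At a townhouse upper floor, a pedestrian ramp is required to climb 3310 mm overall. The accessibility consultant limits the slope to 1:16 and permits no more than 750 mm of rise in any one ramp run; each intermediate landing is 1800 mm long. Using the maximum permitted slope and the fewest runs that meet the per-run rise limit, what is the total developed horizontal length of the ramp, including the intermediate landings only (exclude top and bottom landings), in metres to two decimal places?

60.16 m

3310 / 750 = 4.413 → round up to 5 ramp runs. That means 4 intermediate landings.
Ramp run (horizontal) at 1:16: 3310 × 16 = 52960 mm.
Intermediate landings: 4 × 1800 = 7200 mm.
Total developed length = 52960 + 7200 = 60160 mm.
= 60.16 m.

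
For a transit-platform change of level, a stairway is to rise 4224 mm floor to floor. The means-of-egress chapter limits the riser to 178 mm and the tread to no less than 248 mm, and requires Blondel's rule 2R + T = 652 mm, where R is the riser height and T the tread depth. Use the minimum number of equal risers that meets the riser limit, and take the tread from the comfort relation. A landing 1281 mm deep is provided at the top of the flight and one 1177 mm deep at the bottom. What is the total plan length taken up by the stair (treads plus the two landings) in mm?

9358 mm

4224 / 178 = 23.730 → round up to 24 risers.
R = 4224 ÷ 24 = 176 mm.
From 2R + T = 652: T = 652 − 352 = 300 mm.
24 risers give 23 treads; going = 23 × 300 = 6900 mm.
Enclosure = 6900 + 1281 + 1177 = 9358 mm.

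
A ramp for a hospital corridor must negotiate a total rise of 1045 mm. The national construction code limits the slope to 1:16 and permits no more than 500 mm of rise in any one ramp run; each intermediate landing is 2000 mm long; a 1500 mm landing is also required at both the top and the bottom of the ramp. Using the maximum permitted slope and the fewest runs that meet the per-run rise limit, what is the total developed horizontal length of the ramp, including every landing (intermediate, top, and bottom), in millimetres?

1045 / 500 = 2.09, so 3 ramp runs are needed. That means 2 intermediate landings.
Horizontal run for 1045 mm of rise at 1:16 is 1045 × 16 = 16720 mm.
Intermediate landings: 2 × 2000 = 4000 mm.
Top and bottom landings: 2 × 1500 = 3000 mm.
Total = 16720 + 4000 + 3000 = 23720 mm.

23720 mm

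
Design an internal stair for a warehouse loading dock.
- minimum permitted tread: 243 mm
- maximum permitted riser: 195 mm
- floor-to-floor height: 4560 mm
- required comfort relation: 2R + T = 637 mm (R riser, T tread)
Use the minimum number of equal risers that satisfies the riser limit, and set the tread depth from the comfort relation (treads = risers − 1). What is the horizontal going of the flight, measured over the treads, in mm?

5911 mm

⌈4560/195⌉ = 24 risers.
Riser R = 4560 / 24 = 190 mm, within the 195 mm limit.
Tread T = 637 − 2 × 190 = 257 mm (≥ 243 mm).
Treads = 24 − 1 = 23; going = 23 × 257 = 5911 mm.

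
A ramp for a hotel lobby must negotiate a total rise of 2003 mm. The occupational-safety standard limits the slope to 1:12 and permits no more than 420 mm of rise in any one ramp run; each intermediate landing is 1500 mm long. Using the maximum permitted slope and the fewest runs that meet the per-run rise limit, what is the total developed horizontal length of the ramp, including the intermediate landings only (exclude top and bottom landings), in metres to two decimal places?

30.04 m

2003 / 420 = 4.77, so 5 ramp runs are needed. That means 4 intermediate landings.
Horizontal run for 2003 mm of rise at 1:12 is 2003 × 12 = 24036 mm.
Intermediate landings: 4 × 1500 = 6000 mm.
Developed length = 24036 + 6000 = 30036 mm.
= 30.04 m.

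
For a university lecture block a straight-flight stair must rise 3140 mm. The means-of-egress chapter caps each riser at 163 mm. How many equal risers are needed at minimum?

20 risers

3140 / 163 = 19.26, so 20 risers are needed.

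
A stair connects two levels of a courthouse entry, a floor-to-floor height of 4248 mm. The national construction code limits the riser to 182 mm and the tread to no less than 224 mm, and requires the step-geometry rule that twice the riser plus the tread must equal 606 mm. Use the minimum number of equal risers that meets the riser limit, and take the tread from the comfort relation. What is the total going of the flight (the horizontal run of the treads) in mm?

4248 / 182 = 23.341 → round up to 24 risers.
Each riser is 4248/24 = 177 mm (≤ 182 mm).
T = 606 − 2·177 = 252 mm, which satisfies the 224 mm minimum.
24 risers give 23 treads; going = 23 × 252 = 5796 mm.

5796 mm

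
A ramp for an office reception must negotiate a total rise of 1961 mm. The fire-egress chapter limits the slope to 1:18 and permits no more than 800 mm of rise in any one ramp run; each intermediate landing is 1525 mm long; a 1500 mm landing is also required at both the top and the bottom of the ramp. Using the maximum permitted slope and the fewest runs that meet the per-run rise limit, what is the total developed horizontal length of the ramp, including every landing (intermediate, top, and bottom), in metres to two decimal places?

41.35 m

At most 800 each: 1961/800 = 2.45, giving 3 ramp runs. That means 2 intermediate landings.
Horizontal run for 1961 mm of rise at 1:18 is 1961 × 18 = 35298 mm.
2 intermediate landings contribute 2 × 1525 = 3050 mm.
Top and bottom landings: 2 × 1500 = 3000 mm.
Total = 35298 + 3050 + 3000 = 41348 mm.
= 41.35 m.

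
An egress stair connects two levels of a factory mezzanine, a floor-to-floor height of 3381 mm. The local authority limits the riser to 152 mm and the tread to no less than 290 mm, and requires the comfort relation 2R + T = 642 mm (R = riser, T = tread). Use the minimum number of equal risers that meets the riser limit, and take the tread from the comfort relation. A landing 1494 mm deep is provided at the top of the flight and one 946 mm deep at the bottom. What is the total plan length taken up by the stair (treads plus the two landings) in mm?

10096 mm

At most 152 each: 3381/152 = 22.24, giving 23 risers.
Riser R = 3381 / 23 = 147 mm, within the 152 mm limit.
T = 642 − 2·147 = 348 mm, which satisfies the 290 mm minimum.
23 risers give 22 treads; going = 22 × 348 = 7656 mm.
Add landings: 7656 + 1494 + 946 = 10096 mm.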